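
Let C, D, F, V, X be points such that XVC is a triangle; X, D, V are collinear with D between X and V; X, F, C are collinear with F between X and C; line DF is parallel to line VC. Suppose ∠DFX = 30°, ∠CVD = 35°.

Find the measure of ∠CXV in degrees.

1. ∠VCX = 30°  [DF∥VC, corresponding at F]
2. ∠CVX = 35°  [D on ray VX]
3. ∠CXV = 115°  [△XVC]

∠CXV = 115°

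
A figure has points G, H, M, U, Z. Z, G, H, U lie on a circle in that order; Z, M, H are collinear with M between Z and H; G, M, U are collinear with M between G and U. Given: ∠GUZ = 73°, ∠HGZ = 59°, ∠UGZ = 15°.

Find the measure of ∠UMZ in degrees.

∠UMZ = 63°

1. ∠HUZ = 121°  [cyclic ZGHU, opposite ∠G+∠U]
2. ∠UHZ = 15°  [same arc ZU]
3. ∠HZU = 44°  [△ZHU]
4. ∠UMZ = 63°  [△ZMU]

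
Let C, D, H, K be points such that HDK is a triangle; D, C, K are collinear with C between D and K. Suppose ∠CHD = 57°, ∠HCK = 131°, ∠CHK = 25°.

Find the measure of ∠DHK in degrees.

1. ∠CKH = 24°  [△HCK]
2. ∠DCH = 49°  [linear pair at C on DK]
3. ∠DKH = 24°  [C on ray KD]
4. ∠CDH = 74°  [△HDC]
5. ∠HDK = 74°  [C on ray DK]
6. ∠DHK = 82°  [△HDK]

∠DHK = 82°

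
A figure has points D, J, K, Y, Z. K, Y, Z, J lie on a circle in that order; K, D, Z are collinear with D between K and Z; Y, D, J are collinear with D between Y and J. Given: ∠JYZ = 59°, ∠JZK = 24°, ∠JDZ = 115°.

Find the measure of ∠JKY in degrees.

1. ∠JKZ = 59°  [same arc ZJ]
2. ∠JYK = 24°  [same arc KJ]
3. ∠JDK = 65°  [linear pair at D on KZ]
4. ∠KJY = 56°  [△KDJ]
5. ∠JKY = 100°  [△KYJ]

∠JKY = 100°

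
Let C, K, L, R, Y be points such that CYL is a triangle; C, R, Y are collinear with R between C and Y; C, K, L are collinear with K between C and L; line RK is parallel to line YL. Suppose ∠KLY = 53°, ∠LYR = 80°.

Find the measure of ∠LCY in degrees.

∠LCY = 47°

1. ∠CLY = 53°  [K on ray LC]
2. ∠CYL = 80°  [R on ray YC]
3. ∠LCY = 47°  [△CYL]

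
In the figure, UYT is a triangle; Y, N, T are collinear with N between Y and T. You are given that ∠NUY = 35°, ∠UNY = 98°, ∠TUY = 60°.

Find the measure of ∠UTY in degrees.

∠UTY = 73°

1. ∠NYU = 47°  [△UYN]
2. ∠TYU = 47°  [N on ray YT]
3. ∠UTY = 73°  [△UYT]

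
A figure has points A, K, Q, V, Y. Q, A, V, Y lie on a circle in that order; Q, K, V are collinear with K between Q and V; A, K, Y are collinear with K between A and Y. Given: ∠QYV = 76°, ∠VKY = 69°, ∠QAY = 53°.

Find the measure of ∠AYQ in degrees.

1. ∠QAV = 104°  [cyclic QAVY, opposite ∠A+∠Y]
2. ∠AKQ = 69°  [vertical angles at K]
3. ∠AQV = 58°  [△QKA]
4. ∠AVQ = 18°  [△QAV]
5. ∠AYQ = 18°  [same arc QA]

∠AYQ = 18°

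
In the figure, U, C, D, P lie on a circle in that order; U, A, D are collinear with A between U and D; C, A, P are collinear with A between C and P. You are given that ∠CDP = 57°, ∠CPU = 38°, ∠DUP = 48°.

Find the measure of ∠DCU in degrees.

1. ∠CUP = 123°  [cyclic UCDP, opposite ∠U+∠D]
2. ∠PCU = 19°  [△UCP]
3. ∠PDU = 19°  [same arc UP]
4. ∠DPU = 113°  [△UDP]
5. ∠DCU = 67°  [cyclic UCDP, opposite ∠C+∠P]

∠DCU = 67°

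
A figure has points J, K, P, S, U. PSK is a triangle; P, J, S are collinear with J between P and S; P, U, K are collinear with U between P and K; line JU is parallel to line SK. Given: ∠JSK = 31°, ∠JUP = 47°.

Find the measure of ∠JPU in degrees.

∠JPU = 102°

1. ∠KSP = 31°  [J on ray SP]
2. ∠PKS = 47°  [JU∥SK, corresponding at U]
3. ∠KPS = 102°  [△PSK]
4. ∠JPU = 102°  [J on PS, U on PK]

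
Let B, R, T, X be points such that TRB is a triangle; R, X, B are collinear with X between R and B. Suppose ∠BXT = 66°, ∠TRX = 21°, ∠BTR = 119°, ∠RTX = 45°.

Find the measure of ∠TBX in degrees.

∠TBX = 40°

1. ∠BRT = 21°  [X on ray RB]
2. ∠RBT = 40°  [△TRB]
3. ∠TBX = 40°  [X on ray BR]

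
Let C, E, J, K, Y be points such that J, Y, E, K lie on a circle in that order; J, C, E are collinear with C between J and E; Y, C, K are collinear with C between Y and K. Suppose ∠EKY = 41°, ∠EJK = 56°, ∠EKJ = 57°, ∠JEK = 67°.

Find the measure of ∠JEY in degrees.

1. ∠EJY = 41°  [same arc YE]
2. ∠EYJ = 123°  [cyclic JYEK, opposite ∠Y+∠K]
3. ∠JEY = 16°  [△JYE]

∠JEY = 16°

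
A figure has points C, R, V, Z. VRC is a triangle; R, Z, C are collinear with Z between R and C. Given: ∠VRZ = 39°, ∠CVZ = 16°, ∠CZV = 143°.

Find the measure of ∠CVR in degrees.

∠CVR = 120°

1. ∠CRV = 39°  [Z on ray RC]
2. ∠VCZ = 21°  [△VZC]
3. ∠RCV = 21°  [Z on ray CR]
4. ∠CVR = 120°  [△VRC]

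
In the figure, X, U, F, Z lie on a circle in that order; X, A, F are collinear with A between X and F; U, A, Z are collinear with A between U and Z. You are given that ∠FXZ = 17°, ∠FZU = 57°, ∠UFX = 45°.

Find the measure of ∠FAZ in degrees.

∠FAZ = 62°

1. ∠UZX = 45°  [same arc XU]
2. ∠XAZ = 118°  [△XAZ]
3. ∠FAZ = 62°  [linear pair at A on XF]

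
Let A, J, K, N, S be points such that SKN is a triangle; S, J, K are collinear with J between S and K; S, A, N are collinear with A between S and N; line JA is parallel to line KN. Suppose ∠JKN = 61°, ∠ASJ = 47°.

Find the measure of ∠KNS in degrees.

1. ∠NKS = 61°  [J on ray KS]
2. ∠KSN = 47°  [J on SK, A on SN]
3. ∠KNS = 72°  [△SKN]

∠KNS = 72°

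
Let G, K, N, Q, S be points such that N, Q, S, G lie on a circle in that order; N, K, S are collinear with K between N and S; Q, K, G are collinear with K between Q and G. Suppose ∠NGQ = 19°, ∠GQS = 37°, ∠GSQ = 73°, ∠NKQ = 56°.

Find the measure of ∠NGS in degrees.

∠NGS = 89°

1. ∠GNS = 37°  [same arc SG]
2. ∠QGS = 70°  [△QSG]
3. ∠GKS = 56°  [vertical angles at K]
4. ∠GSN = 54°  [△SKG]
5. ∠NGS = 89°  [△NSG]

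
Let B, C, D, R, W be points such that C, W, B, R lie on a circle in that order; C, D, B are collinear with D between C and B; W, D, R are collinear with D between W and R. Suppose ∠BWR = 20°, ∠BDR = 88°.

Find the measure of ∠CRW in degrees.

1. ∠BCR = 20°  [same arc BR]
2. ∠CDR = 92°  [linear pair at D on CB]
3. ∠CRW = 68°  [△CDR]

∠CRW = 68°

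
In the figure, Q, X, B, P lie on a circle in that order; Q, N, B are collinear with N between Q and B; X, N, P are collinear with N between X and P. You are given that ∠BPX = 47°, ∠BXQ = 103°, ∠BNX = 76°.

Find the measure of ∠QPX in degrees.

1. ∠BQX = 47°  [same arc XB]
2. ∠QBX = 30°  [△QXB]
3. ∠QPX = 30°  [same arc QX]

∠QPX = 30°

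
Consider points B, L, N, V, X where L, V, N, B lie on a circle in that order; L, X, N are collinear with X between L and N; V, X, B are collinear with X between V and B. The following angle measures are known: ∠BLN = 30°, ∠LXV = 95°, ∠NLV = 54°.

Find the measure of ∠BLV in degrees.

1. ∠BVN = 30°  [same arc NB]
2. ∠NBV = 54°  [same arc VN]
3. ∠BNV = 96°  [△VNB]
4. ∠BLV = 84°  [cyclic LVNB, opposite ∠L+∠N]

∠BLV = 84°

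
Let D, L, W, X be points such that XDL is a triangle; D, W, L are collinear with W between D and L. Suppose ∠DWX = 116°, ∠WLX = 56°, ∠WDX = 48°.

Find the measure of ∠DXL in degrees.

1. ∠DLX = 56°  [W on ray LD]
2. ∠LDX = 48°  [W on ray DL]
3. ∠DXL = 76°  [△XDL]

∠DXL = 76°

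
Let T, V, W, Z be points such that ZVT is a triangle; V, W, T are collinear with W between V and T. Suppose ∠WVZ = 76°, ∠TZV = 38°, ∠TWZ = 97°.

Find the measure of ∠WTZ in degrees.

1. ∠TVZ = 76°  [W on ray VT]
2. ∠VTZ = 66°  [△ZVT]
3. ∠WTZ = 66°  [W on ray TV]

∠WTZ = 66°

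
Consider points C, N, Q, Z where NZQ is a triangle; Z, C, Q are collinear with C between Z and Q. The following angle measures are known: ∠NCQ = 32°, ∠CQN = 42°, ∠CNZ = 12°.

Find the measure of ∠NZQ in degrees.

∠NZQ = 20°

1. ∠NCZ = 148°  [linear pair at C on ZQ]
2. ∠CZN = 20°  [△NZC]
3. ∠NZQ = 20°  [C on ray ZQ]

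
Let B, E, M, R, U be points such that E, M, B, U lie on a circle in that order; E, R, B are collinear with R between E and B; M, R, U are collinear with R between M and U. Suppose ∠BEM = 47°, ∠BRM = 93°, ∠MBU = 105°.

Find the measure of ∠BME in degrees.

1. ∠BUM = 47°  [same arc MB]
2. ∠BMU = 28°  [△MBU]
3. ∠EBM = 59°  [△MRB]
4. ∠BME = 74°  [△EMB]

∠BME = 74°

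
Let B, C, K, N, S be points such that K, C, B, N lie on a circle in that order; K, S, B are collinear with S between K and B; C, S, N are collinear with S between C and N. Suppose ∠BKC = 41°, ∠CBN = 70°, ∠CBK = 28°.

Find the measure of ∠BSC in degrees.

∠BSC = 83°

1. ∠BNC = 41°  [same arc CB]
2. ∠BCN = 69°  [△CBN]
3. ∠BSC = 83°  [△CSB]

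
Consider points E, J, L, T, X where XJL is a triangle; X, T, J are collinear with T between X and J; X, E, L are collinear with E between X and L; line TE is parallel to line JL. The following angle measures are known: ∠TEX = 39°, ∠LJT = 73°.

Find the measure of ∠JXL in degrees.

∠JXL = 68°

1. ∠JLX = 39°  [TE∥JL, corresponding at E]
2. ∠LJX = 73°  [T on ray JX]
3. ∠JXL = 68°  [△XJL]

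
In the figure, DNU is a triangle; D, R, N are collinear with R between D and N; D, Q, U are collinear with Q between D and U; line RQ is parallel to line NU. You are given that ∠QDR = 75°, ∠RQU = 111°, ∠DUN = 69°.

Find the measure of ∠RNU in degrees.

∠RNU = 36°

1. ∠NDU = 75°  [R on DN, Q on DU]
2. ∠DNU = 36°  [△DNU]
3. ∠RNU = 36°  [R on ray ND]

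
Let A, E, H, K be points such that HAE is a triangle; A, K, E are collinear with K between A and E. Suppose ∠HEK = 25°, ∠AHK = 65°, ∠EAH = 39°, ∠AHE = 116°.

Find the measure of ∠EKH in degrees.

1. ∠HAK = 39°  [K on ray AE]
2. ∠AKH = 76°  [△HAK]
3. ∠EKH = 104°  [linear pair at K on AE]

∠EKH = 104°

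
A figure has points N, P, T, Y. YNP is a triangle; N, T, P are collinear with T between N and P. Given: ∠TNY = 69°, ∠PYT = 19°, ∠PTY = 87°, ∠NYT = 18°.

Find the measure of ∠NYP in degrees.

1. ∠PNY = 69°  [T on ray NP]
2. ∠TPY = 74°  [△YTP]
3. ∠NPY = 74°  [T on ray PN]
4. ∠NYP = 37°  [△YNP]

∠NYP = 37°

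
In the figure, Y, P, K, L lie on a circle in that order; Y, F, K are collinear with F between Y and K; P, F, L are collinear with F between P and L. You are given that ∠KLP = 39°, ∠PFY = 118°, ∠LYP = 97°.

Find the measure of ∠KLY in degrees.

∠KLY = 99°

1. ∠KYP = 39°  [same arc PK]
2. ∠KFL = 118°  [vertical angles at F]
3. ∠LPY = 23°  [△YFP]
4. ∠PLY = 60°  [△YPL]
5. ∠LFY = 62°  [linear pair at F on YK]
6. ∠LKY = 23°  [△KFL]
7. ∠KYL = 58°  [△YFL]
8. ∠KLY = 99°  [△YKL]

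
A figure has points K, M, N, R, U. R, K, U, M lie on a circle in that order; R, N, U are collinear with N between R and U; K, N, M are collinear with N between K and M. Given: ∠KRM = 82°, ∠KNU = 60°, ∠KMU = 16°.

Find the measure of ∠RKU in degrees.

∠RKU = 110°

1. ∠KUM = 98°  [cyclic RKUM, opposite ∠R+∠U]
2. ∠KRU = 16°  [same arc KU]
3. ∠MKU = 66°  [△KUM]
4. ∠KUR = 54°  [△KNU]
5. ∠RKU = 110°  [△RKU]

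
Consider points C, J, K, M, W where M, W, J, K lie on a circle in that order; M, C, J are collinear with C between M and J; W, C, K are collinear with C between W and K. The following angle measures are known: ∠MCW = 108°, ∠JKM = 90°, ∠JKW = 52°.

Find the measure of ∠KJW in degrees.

∠KJW = 58°

1. ∠JCW = 72°  [linear pair at C on MJ]
2. ∠JWM = 90°  [cyclic MWJK, opposite ∠W+∠K]
3. ∠JMW = 52°  [same arc WJ]
4. ∠MJW = 38°  [△MWJ]
5. ∠JWK = 70°  [△WCJ]
6. ∠KJW = 58°  [△WJK]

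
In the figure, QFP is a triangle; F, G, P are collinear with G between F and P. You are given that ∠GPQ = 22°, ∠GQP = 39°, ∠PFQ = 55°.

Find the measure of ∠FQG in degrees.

1. ∠PGQ = 119°  [△QGP]
2. ∠GFQ = 55°  [G on ray FP]
3. ∠FGQ = 61°  [linear pair at G on FP]
4. ∠FQG = 64°  [△QFG]

∠FQG = 64°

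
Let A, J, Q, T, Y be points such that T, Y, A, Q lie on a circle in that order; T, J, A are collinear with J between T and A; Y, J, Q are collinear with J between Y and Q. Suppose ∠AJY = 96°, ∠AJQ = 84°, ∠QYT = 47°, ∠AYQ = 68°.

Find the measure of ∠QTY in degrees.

1. ∠QJT = 96°  [vertical angles at J]
2. ∠ATQ = 68°  [same arc AQ]
3. ∠TQY = 16°  [△TJQ]
4. ∠QTY = 117°  [△TYQ]

∠QTY = 117°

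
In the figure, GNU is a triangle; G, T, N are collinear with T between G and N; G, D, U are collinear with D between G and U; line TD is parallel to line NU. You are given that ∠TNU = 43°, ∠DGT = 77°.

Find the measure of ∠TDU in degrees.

1. ∠GNU = 43°  [T on ray NG]
2. ∠NGU = 77°  [T on GN, D on GU]
3. ∠GUN = 60°  [△GNU]
4. ∠GDT = 60°  [TD∥NU, corresponding at D]
5. ∠TDU = 120°  [linear pair at D on GU]

∠TDU = 120°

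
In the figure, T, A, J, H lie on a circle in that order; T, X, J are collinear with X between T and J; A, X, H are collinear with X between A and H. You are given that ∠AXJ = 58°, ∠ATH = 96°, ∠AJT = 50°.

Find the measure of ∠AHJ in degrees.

∠AHJ = 24°

1. ∠HAJ = 72°  [△AXJ]
2. ∠AJH = 84°  [cyclic TAJH, opposite ∠T+∠J]
3. ∠AHJ = 24°  [△AJH]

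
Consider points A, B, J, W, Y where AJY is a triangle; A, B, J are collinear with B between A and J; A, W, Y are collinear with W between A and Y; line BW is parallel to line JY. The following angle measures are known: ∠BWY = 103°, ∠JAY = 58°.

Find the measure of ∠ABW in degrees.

∠ABW = 45°

1. ∠AWB = 77°  [linear pair at W on AY]
2. ∠BAW = 58°  [B on AJ, W on AY]
3. ∠ABW = 45°  [△ABW]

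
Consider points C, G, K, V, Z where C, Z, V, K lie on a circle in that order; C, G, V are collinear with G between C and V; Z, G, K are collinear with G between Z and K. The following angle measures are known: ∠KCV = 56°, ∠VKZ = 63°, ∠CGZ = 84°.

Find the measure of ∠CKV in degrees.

1. ∠KZV = 56°  [same arc VK]
2. ∠VCZ = 63°  [same arc ZV]
3. ∠VGZ = 96°  [linear pair at G on CV]
4. ∠CVZ = 28°  [△ZGV]
5. ∠CZV = 89°  [△CZV]
6. ∠CKV = 91°  [cyclic CZVK, opposite ∠Z+∠K]

∠CKV = 91°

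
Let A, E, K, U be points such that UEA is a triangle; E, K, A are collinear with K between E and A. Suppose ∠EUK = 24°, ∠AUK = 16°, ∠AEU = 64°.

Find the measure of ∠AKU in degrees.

1. ∠KEU = 64°  [K on ray EA]
2. ∠EKU = 92°  [△UEK]
3. ∠AKU = 88°  [linear pair at K on EA]

∠AKU = 88°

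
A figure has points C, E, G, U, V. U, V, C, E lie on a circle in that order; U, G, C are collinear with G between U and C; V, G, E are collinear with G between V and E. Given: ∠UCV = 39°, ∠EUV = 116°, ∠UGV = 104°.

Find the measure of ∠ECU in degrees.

∠ECU = 25°

1. ∠UEV = 39°  [same arc UV]
2. ∠EVU = 25°  [△UVE]
3. ∠ECU = 25°  [same arc UE]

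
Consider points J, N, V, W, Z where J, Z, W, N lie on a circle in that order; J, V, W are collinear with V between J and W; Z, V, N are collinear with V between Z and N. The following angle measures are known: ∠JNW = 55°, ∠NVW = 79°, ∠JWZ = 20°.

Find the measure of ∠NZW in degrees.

1. ∠JVZ = 79°  [vertical angles at V]
2. ∠WVZ = 101°  [linear pair at V on JW]
3. ∠NZW = 59°  [△ZVW]

∠NZW = 59°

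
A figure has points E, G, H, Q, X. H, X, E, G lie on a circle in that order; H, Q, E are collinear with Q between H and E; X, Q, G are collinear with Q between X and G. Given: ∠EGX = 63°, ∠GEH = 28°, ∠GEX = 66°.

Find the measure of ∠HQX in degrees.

∠HQX = 89°

1. ∠EHX = 63°  [same arc XE]
2. ∠GXH = 28°  [same arc HG]
3. ∠HQX = 89°  [△HQX]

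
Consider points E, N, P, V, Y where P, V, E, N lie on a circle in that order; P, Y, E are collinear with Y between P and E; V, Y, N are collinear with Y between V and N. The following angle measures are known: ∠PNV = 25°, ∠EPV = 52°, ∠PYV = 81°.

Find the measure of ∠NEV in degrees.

∠NEV = 72°

1. ∠PEV = 25°  [same arc PV]
2. ∠ENV = 52°  [same arc VE]
3. ∠EYV = 99°  [linear pair at Y on PE]
4. ∠EVN = 56°  [△VYE]
5. ∠NEV = 72°  [△VEN]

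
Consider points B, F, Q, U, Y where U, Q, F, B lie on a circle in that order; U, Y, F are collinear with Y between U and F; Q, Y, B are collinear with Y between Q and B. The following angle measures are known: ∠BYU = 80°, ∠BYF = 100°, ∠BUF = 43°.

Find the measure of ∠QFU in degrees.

∠QFU = 57°

1. ∠FYQ = 80°  [vertical angles at Y]
2. ∠BQF = 43°  [same arc FB]
3. ∠QFU = 57°  [△QYF]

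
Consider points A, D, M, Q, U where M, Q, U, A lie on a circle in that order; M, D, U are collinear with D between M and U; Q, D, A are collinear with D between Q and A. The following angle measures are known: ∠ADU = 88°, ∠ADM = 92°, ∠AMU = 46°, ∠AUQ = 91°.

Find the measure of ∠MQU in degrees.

∠MQU = 95°

1. ∠QDU = 92°  [vertical angles at D]
2. ∠AQU = 46°  [same arc UA]
3. ∠QAU = 43°  [△QUA]
4. ∠MUQ = 42°  [△QDU]
5. ∠QMU = 43°  [same arc QU]
6. ∠MQU = 95°  [△MQU]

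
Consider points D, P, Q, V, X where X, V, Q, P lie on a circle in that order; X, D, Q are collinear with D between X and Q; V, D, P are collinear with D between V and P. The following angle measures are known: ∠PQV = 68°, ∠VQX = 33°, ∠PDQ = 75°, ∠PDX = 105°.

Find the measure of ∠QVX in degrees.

∠QVX = 77°

1. ∠PXV = 112°  [cyclic XVQP, opposite ∠X+∠Q]
2. ∠VPX = 33°  [same arc XV]
3. ∠VDX = 75°  [vertical angles at D]
4. ∠PVX = 35°  [△XVP]
5. ∠QXV = 70°  [△XDV]
6. ∠QVX = 77°  [△XVQ]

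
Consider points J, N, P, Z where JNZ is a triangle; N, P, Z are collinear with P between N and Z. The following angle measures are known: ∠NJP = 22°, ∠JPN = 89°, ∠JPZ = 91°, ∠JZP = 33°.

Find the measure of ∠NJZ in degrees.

∠NJZ = 78°

1. ∠JNP = 69°  [△JNP]
2. ∠JZN = 33°  [P on ray ZN]
3. ∠JNZ = 69°  [P on ray NZ]
4. ∠NJZ = 78°  [△JNZ]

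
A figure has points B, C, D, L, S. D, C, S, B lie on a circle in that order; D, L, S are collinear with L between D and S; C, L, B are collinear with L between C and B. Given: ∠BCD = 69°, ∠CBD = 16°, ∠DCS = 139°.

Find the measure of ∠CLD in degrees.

∠CLD = 86°

1. ∠CSD = 16°  [same arc DC]
2. ∠CDS = 25°  [△DCS]
3. ∠CLD = 86°  [△DLC]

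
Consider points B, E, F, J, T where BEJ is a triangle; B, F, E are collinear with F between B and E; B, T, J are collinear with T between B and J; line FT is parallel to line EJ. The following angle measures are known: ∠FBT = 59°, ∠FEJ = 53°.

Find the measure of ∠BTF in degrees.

1. ∠EBJ = 59°  [F on BE, T on BJ]
2. ∠BEJ = 53°  [F on ray EB]
3. ∠BJE = 68°  [△BEJ]
4. ∠BTF = 68°  [FT∥EJ, corresponding at T]

∠BTF = 68°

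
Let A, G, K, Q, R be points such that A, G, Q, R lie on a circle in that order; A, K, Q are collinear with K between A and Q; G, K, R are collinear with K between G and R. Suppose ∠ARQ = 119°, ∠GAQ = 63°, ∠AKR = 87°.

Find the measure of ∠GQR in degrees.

1. ∠AGQ = 61°  [cyclic AGQR, opposite ∠G+∠R]
2. ∠GRQ = 63°  [same arc GQ]
3. ∠AQG = 56°  [△AGQ]
4. ∠GKQ = 87°  [vertical angles at K]
5. ∠QGR = 37°  [△GKQ]
6. ∠GQR = 80°  [△GQR]

∠GQR = 80°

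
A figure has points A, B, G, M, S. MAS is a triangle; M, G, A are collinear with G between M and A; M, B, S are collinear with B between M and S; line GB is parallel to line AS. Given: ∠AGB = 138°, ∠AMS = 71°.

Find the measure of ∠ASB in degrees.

1. ∠BGM = 42°  [linear pair at G on MA]
2. ∠BMG = 71°  [G on MA, B on MS]
3. ∠GBM = 67°  [△MGB]
4. ∠GBS = 113°  [linear pair at B on MS]
5. ∠ASB = 67°  [GB∥AS, co-interior at S–B]

∠ASB = 67°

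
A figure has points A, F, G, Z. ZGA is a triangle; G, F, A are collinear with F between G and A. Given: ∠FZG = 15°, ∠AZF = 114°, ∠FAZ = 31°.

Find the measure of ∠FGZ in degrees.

∠FGZ = 20°

1. ∠AFZ = 35°  [△ZFA]
2. ∠GFZ = 145°  [linear pair at F on GA]
3. ∠FGZ = 20°  [△ZGF]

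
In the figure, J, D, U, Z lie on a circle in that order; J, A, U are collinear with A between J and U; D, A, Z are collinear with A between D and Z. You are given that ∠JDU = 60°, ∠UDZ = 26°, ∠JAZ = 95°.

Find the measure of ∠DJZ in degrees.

∠DJZ = 87°

1. ∠JZU = 120°  [cyclic JDUZ, opposite ∠D+∠Z]
2. ∠UJZ = 26°  [same arc UZ]
3. ∠DZJ = 59°  [△JAZ]
4. ∠JUZ = 34°  [△JUZ]
5. ∠JDZ = 34°  [same arc JZ]
6. ∠DJZ = 87°  [△JDZ]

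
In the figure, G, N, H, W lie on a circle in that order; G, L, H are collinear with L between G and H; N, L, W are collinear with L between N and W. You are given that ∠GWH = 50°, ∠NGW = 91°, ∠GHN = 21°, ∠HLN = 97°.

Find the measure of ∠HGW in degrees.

∠HGW = 62°

1. ∠GWN = 21°  [same arc GN]
2. ∠GLW = 97°  [vertical angles at L]
3. ∠HGW = 62°  [△GLW]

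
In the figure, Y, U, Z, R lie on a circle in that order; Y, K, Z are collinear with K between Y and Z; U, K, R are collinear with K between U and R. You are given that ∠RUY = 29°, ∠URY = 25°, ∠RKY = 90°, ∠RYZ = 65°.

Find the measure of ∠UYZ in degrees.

1. ∠RZY = 29°  [same arc YR]
2. ∠RKZ = 90°  [linear pair at K on YZ]
3. ∠URZ = 61°  [△ZKR]
4. ∠UYZ = 61°  [same arc UZ]

∠UYZ = 61°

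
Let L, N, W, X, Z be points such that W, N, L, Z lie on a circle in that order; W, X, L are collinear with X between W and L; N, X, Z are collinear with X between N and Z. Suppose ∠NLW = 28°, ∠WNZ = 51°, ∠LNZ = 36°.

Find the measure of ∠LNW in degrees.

1. ∠WLZ = 51°  [same arc WZ]
2. ∠LWZ = 36°  [same arc LZ]
3. ∠LZW = 93°  [△WLZ]
4. ∠LNW = 87°  [cyclic WNLZ, opposite ∠N+∠Z]

∠LNW = 87°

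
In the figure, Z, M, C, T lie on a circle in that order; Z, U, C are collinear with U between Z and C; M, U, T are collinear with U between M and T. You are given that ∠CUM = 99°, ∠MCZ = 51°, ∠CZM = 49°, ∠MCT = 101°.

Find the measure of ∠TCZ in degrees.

1. ∠TUZ = 99°  [vertical angles at U]
2. ∠CTM = 49°  [same arc MC]
3. ∠CUT = 81°  [linear pair at U on ZC]
4. ∠TCZ = 50°  [△CUT]

∠TCZ = 50°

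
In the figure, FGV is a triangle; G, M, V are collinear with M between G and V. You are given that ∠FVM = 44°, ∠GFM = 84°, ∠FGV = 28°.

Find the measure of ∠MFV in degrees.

∠MFV = 24°

1. ∠FGM = 28°  [M on ray GV]
2. ∠FMG = 68°  [△FGM]
3. ∠FMV = 112°  [linear pair at M on GV]
4. ∠MFV = 24°  [△FMV]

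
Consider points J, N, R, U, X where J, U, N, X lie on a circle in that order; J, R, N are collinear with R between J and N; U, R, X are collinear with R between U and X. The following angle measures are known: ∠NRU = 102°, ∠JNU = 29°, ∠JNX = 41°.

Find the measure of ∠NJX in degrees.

1. ∠JRX = 102°  [vertical angles at R]
2. ∠JXU = 29°  [same arc JU]
3. ∠NJX = 49°  [△JRX]

∠NJX = 49°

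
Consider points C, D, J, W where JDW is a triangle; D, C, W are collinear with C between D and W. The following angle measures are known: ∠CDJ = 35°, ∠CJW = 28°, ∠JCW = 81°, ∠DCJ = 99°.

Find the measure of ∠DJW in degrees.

1. ∠JDW = 35°  [C on ray DW]
2. ∠CWJ = 71°  [△JCW]
3. ∠DWJ = 71°  [C on ray WD]
4. ∠DJW = 74°  [△JDW]

∠DJW = 74°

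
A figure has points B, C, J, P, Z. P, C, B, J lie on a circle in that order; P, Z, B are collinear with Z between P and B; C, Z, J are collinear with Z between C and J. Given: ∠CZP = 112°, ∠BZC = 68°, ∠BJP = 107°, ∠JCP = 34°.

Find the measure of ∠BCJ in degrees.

1. ∠BPC = 34°  [△PZC]
2. ∠BCP = 73°  [cyclic PCBJ, opposite ∠C+∠J]
3. ∠CBP = 73°  [△PCB]
4. ∠BCJ = 39°  [△CZB]

∠BCJ = 39°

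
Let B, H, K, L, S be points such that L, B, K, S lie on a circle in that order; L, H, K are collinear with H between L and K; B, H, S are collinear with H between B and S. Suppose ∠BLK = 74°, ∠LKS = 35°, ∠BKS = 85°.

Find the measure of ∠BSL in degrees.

1. ∠LBS = 35°  [same arc LS]
2. ∠BLS = 95°  [cyclic LBKS, opposite ∠L+∠K]
3. ∠BSL = 50°  [△LBS]

∠BSL = 50°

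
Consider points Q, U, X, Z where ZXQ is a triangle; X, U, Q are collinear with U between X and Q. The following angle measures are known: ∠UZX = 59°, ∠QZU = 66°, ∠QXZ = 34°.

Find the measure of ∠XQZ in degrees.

∠XQZ = 21°

1. ∠UXZ = 34°  [U on ray XQ]
2. ∠XUZ = 87°  [△ZXU]
3. ∠QUZ = 93°  [linear pair at U on XQ]
4. ∠UQZ = 21°  [△ZUQ]
5. ∠XQZ = 21°  [U on ray QX]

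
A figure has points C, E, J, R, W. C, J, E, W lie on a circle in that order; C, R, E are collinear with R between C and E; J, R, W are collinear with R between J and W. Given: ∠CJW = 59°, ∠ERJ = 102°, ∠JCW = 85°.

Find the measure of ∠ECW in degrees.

1. ∠CWJ = 36°  [△CJW]
2. ∠CRW = 102°  [vertical angles at R]
3. ∠ECW = 42°  [△CRW]

∠ECW = 42°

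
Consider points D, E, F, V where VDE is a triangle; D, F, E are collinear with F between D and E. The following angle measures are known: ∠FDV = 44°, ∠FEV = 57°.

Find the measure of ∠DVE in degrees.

1. ∠EDV = 44°  [F on ray DE]
2. ∠DEV = 57°  [F on ray ED]
3. ∠DVE = 79°  [△VDE]

∠DVE = 79°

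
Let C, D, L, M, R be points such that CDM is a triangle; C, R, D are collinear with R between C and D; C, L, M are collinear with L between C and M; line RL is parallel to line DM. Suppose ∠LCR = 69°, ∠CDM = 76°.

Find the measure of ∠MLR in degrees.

∠MLR = 145°

1. ∠DCM = 69°  [R on CD, L on CM]
2. ∠CMD = 35°  [△CDM]
3. ∠CLR = 35°  [RL∥DM, corresponding at L]
4. ∠MLR = 145°  [linear pair at L on CM]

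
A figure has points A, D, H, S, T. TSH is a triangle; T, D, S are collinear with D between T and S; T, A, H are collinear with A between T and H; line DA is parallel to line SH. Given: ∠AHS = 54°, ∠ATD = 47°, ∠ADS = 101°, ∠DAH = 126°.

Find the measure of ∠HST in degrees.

∠HST = 79°

1. ∠SHT = 54°  [A on ray HT]
2. ∠HTS = 47°  [D on TS, A on TH]
3. ∠HST = 79°  [△TSH]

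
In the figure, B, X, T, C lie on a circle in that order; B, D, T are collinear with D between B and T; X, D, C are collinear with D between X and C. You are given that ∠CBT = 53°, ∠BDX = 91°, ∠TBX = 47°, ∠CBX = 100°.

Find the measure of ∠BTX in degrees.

1. ∠CXT = 53°  [same arc TC]
2. ∠TDX = 89°  [linear pair at D on BT]
3. ∠BTX = 38°  [△XDT]

∠BTX = 38°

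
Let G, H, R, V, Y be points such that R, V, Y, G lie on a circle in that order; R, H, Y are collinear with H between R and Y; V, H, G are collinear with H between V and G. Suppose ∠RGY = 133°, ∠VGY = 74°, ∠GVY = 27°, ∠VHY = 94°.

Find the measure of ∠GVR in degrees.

1. ∠VRY = 74°  [same arc VY]
2. ∠RHV = 86°  [linear pair at H on RY]
3. ∠GVR = 20°  [△RHV]

∠GVR = 20°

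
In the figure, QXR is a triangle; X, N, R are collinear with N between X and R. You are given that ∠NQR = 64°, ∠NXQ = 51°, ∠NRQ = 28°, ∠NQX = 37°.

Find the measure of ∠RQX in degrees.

1. ∠QXR = 51°  [N on ray XR]
2. ∠QRX = 28°  [N on ray RX]
3. ∠RQX = 101°  [△QXR]

∠RQX = 101°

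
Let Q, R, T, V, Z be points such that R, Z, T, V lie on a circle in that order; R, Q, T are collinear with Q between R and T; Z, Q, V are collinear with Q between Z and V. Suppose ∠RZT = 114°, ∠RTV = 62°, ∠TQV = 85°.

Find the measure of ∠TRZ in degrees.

∠TRZ = 33°

1. ∠RZV = 62°  [same arc RV]
2. ∠RQZ = 85°  [vertical angles at Q]
3. ∠TRZ = 33°  [△RQZ]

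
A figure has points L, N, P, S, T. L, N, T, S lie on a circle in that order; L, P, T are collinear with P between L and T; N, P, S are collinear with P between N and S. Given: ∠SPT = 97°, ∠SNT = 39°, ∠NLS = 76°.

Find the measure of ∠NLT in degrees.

1. ∠NTS = 104°  [cyclic LNTS, opposite ∠L+∠T]
2. ∠NST = 37°  [△NTS]
3. ∠NLT = 37°  [same arc NT]

∠NLT = 37°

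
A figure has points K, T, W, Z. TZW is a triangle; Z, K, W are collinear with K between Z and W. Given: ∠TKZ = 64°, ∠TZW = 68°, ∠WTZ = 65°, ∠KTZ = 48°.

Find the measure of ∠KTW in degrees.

∠KTW = 17°

1. ∠TKW = 116°  [linear pair at K on ZW]
2. ∠TWZ = 47°  [△TZW]
3. ∠KWT = 47°  [K on ray WZ]
4. ∠KTW = 17°  [△TKW]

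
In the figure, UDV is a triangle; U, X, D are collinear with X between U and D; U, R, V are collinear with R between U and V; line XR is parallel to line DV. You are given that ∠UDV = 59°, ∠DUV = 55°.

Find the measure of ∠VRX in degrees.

∠VRX = 114°

1. ∠DVU = 66°  [△UDV]
2. ∠URX = 66°  [XR∥DV, corresponding at R]
3. ∠VRX = 114°  [linear pair at R on UV]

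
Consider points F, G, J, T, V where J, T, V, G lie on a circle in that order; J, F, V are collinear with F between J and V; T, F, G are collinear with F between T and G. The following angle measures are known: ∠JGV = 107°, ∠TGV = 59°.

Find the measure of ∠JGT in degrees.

∠JGT = 48°

1. ∠JTV = 73°  [cyclic JTVG, opposite ∠T+∠G]
2. ∠TJV = 59°  [same arc TV]
3. ∠JVT = 48°  [△JTV]
4. ∠JGT = 48°  [same arc JT]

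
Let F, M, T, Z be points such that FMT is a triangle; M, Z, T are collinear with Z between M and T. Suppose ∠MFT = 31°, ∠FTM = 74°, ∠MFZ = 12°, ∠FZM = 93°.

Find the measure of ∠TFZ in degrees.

∠TFZ = 19°

1. ∠FTZ = 74°  [Z on ray TM]
2. ∠FZT = 87°  [linear pair at Z on MT]
3. ∠TFZ = 19°  [△FZT]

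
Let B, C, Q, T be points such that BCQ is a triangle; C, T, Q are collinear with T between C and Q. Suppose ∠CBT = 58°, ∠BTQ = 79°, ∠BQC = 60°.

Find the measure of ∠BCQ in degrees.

∠BCQ = 21°

1. ∠BTC = 101°  [linear pair at T on CQ]
2. ∠BCT = 21°  [△BCT]
3. ∠BCQ = 21°  [T on ray CQ]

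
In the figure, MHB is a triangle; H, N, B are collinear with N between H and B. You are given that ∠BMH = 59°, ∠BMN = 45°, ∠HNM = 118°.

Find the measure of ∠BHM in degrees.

1. ∠BNM = 62°  [linear pair at N on HB]
2. ∠MBN = 73°  [△MNB]
3. ∠HBM = 73°  [N on ray BH]
4. ∠BHM = 48°  [△MHB]

∠BHM = 48°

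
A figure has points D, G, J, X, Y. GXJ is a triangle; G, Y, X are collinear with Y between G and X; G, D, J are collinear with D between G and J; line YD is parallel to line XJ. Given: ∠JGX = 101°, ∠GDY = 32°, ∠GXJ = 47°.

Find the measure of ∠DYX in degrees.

1. ∠DGY = 101°  [Y on GX, D on GJ]
2. ∠DYG = 47°  [△GYD]
3. ∠DYX = 133°  [linear pair at Y on GX]

∠DYX = 133°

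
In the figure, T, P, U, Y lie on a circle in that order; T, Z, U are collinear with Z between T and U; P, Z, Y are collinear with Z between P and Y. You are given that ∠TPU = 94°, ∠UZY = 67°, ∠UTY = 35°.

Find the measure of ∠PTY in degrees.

∠PTY = 89°

1. ∠TYU = 86°  [cyclic TPUY, opposite ∠P+∠Y]
2. ∠TZY = 113°  [linear pair at Z on TU]
3. ∠TUY = 59°  [△TUY]
4. ∠PYT = 32°  [△TZY]
5. ∠TPY = 59°  [same arc TY]
6. ∠PTY = 89°  [△TPY]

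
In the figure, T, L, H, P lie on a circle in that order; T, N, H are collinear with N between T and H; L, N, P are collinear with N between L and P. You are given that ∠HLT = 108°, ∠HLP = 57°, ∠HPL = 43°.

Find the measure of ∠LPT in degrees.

1. ∠HPT = 72°  [cyclic TLHP, opposite ∠L+∠P]
2. ∠HTP = 57°  [same arc HP]
3. ∠LHP = 80°  [△LHP]
4. ∠PHT = 51°  [△THP]
5. ∠LTP = 100°  [cyclic TLHP, opposite ∠T+∠H]
6. ∠PLT = 51°  [same arc TP]
7. ∠LPT = 29°  [△TLP]

∠LPT = 29°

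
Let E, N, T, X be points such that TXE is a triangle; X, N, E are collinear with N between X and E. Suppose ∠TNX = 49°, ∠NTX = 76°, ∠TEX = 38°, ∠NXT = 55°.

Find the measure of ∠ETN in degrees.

∠ETN = 11°

1. ∠ENT = 131°  [linear pair at N on XE]
2. ∠NET = 38°  [N on ray EX]
3. ∠ETN = 11°  [△TNE]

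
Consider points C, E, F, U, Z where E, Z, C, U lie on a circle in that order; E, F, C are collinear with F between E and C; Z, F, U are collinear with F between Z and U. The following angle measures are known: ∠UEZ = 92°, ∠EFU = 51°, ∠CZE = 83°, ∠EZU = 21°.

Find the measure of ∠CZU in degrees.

1. ∠EUZ = 67°  [△EZU]
2. ∠CFZ = 51°  [vertical angles at F]
3. ∠ECZ = 67°  [same arc EZ]
4. ∠CZU = 62°  [△ZFC]

∠CZU = 62°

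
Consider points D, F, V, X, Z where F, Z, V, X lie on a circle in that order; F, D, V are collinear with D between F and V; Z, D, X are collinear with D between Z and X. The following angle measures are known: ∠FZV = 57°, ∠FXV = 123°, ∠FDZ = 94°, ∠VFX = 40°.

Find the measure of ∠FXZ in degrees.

∠FXZ = 54°

1. ∠VDX = 94°  [vertical angles at D]
2. ∠FDX = 86°  [linear pair at D on FV]
3. ∠FXZ = 54°  [△FDX]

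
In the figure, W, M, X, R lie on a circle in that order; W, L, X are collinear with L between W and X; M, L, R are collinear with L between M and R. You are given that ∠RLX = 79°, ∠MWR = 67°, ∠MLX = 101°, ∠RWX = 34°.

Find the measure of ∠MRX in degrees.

1. ∠MXR = 113°  [cyclic WMXR, opposite ∠W+∠X]
2. ∠RMX = 34°  [same arc XR]
3. ∠MRX = 33°  [△MXR]

∠MRX = 33°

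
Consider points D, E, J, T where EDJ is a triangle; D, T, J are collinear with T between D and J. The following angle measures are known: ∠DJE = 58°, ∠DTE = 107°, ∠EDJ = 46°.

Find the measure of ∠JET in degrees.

∠JET = 49°

1. ∠EJT = 58°  [T on ray JD]
2. ∠ETJ = 73°  [linear pair at T on DJ]
3. ∠JET = 49°  [△ETJ]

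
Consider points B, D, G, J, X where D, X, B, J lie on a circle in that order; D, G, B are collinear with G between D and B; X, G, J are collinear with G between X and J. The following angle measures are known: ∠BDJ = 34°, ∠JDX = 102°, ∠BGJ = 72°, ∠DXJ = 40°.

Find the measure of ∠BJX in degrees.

1. ∠BXJ = 34°  [same arc BJ]
2. ∠JBX = 78°  [cyclic DXBJ, opposite ∠D+∠B]
3. ∠BJX = 68°  [△XBJ]

∠BJX = 68°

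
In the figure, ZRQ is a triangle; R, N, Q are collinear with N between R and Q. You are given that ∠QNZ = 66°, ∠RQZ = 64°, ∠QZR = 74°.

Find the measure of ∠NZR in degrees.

1. ∠RNZ = 114°  [linear pair at N on RQ]
2. ∠QRZ = 42°  [△ZRQ]
3. ∠NRZ = 42°  [N on ray RQ]
4. ∠NZR = 24°  [△ZRN]

∠NZR = 24°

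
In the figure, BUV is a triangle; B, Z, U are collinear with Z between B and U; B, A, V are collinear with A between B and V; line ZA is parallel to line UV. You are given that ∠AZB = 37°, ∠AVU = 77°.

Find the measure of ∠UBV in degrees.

1. ∠BUV = 37°  [ZA∥UV, corresponding at Z]
2. ∠BVU = 77°  [A on ray VB]
3. ∠UBV = 66°  [△BUV]

∠UBV = 66°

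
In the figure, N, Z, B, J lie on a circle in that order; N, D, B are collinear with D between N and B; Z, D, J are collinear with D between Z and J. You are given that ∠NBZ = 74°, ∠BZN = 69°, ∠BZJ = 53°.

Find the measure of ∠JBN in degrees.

∠JBN = 16°

1. ∠BJN = 111°  [cyclic NZBJ, opposite ∠Z+∠J]
2. ∠BNJ = 53°  [same arc BJ]
3. ∠JBN = 16°  [△NBJ]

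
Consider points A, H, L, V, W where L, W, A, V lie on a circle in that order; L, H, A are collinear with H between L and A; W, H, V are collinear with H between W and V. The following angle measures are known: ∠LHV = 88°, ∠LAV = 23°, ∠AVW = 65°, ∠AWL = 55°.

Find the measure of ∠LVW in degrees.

1. ∠ALW = 65°  [same arc WA]
2. ∠LAW = 60°  [△LWA]
3. ∠LVW = 60°  [same arc LW]

∠LVW = 60°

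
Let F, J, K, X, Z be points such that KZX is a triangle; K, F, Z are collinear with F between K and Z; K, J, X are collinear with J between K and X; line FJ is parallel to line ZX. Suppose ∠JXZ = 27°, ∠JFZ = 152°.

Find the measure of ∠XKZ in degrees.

∠XKZ = 125°

1. ∠KXZ = 27°  [J on ray XK]
2. ∠JFK = 28°  [linear pair at F on KZ]
3. ∠FJK = 27°  [FJ∥ZX, corresponding at J]
4. ∠FKJ = 125°  [△KFJ]
5. ∠XKZ = 125°  [F on KZ, J on KX]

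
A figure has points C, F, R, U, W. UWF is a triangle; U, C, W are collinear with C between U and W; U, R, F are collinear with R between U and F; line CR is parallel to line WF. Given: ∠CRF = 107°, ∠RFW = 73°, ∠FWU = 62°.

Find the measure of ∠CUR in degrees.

∠CUR = 45°

1. ∠CRU = 73°  [linear pair at R on UF]
2. ∠RCU = 62°  [CR∥WF, corresponding at C]
3. ∠CUR = 45°  [△UCR]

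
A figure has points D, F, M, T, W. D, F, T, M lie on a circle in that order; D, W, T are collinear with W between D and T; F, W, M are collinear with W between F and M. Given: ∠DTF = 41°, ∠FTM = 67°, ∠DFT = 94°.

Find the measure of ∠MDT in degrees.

1. ∠DMF = 41°  [same arc DF]
2. ∠FDM = 113°  [cyclic DFTM, opposite ∠D+∠T]
3. ∠DMT = 86°  [cyclic DFTM, opposite ∠F+∠M]
4. ∠DFM = 26°  [△DFM]
5. ∠DTM = 26°  [same arc DM]
6. ∠MDT = 68°  [△DTM]

∠MDT = 68°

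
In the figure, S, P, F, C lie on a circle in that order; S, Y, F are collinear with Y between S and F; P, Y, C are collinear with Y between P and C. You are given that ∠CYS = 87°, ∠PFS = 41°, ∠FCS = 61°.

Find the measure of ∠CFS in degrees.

1. ∠PCS = 41°  [same arc SP]
2. ∠CSF = 52°  [△SYC]
3. ∠CFS = 67°  [△SFC]

∠CFS = 67°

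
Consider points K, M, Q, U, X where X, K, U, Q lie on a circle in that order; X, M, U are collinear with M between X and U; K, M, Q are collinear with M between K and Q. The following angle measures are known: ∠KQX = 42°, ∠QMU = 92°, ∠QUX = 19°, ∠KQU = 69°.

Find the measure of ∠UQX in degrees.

1. ∠KUX = 42°  [same arc XK]
2. ∠KXU = 69°  [same arc KU]
3. ∠UKX = 69°  [△XKU]
4. ∠UQX = 111°  [cyclic XKUQ, opposite ∠K+∠Q]

∠UQX = 111°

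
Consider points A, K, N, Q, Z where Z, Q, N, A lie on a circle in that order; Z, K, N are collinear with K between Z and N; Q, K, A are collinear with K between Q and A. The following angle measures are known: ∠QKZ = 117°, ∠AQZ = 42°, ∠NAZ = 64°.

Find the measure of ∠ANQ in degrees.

∠ANQ = 85°

1. ∠AKN = 117°  [vertical angles at K]
2. ∠ANZ = 42°  [same arc ZA]
3. ∠AZN = 74°  [△ZNA]
4. ∠NAQ = 21°  [△NKA]
5. ∠AQN = 74°  [same arc NA]
6. ∠ANQ = 85°  [△QNA]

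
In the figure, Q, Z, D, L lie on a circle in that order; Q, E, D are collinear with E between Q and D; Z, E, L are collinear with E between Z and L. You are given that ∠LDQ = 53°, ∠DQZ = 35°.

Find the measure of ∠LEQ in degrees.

1. ∠DLZ = 35°  [same arc ZD]
2. ∠DEL = 92°  [△DEL]
3. ∠LEQ = 88°  [linear pair at E on QD]

∠LEQ = 88°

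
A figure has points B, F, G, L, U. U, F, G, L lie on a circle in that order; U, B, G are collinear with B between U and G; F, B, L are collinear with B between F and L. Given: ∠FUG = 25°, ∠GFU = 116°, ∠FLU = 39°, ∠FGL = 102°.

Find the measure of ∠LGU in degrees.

1. ∠FUL = 78°  [cyclic UFGL, opposite ∠U+∠G]
2. ∠LFU = 63°  [△UFL]
3. ∠LGU = 63°  [same arc UL]

∠LGU = 63°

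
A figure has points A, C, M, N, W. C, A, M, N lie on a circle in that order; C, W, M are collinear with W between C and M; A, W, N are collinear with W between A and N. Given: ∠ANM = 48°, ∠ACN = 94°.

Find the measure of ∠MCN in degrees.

∠MCN = 46°

1. ∠AMN = 86°  [cyclic CAMN, opposite ∠C+∠M]
2. ∠MAN = 46°  [△AMN]
3. ∠MCN = 46°  [same arc MN]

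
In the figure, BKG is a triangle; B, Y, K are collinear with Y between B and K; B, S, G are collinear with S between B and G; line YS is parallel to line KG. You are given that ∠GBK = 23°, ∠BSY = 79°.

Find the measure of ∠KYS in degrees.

1. ∠SBY = 23°  [Y on BK, S on BG]
2. ∠BYS = 78°  [△BYS]
3. ∠KYS = 102°  [linear pair at Y on BK]

∠KYS = 102°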